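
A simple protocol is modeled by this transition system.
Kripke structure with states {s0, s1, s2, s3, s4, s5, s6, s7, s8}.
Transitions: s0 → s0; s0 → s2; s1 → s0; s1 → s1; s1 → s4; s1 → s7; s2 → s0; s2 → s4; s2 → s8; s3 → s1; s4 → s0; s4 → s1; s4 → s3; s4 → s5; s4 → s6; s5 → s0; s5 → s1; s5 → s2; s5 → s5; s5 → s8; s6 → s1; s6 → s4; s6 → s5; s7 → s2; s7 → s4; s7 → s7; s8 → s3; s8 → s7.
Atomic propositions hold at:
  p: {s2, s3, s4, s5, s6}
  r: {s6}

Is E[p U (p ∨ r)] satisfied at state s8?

No

Sat(p ∨ r) = {s2, s3, s4, s5, s6}
E[p U (p ∨ r)]: least fixpoint, start Z0 = Sat((p ∨ r)) = {s2, s3, s4, s5, s6}, add states in Sat(p) with some successor in Z. Already a fixed point.
Sat(E[p U (p ∨ r)]) = {s2, s3, s4, s5, s6}
s8 ∉ Sat(E[p U (p ∨ r)]) = {s2, s3, s4, s5, s6}, so the formula does not hold at s8.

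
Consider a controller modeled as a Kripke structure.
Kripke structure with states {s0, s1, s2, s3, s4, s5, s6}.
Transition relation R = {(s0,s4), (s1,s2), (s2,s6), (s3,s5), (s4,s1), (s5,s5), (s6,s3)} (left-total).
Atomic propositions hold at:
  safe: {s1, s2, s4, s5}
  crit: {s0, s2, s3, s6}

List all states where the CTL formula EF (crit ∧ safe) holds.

{s0, s1, s2, s4}

Sat(crit ∧ safe) = {s2}
EF (crit ∧ safe): least fixpoint, start Z0 = {s2}, add states with some successor in Z. Z1 = {s1, s2}; Z2 = {s1, s2, s4}; Z3 = {s0, s1, s2, s4}; fixed.
Sat(EF (crit ∧ safe)) = {s0, s1, s2, s4}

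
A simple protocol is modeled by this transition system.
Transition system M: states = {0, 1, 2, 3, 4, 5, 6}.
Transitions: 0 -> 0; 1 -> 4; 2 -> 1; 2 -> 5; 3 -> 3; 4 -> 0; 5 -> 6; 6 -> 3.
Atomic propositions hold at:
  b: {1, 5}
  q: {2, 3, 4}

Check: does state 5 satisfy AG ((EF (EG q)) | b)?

Yes

EG q: greatest fixpoint, start Z0 = {2, 3, 4}, keep only states in Sat with some successor in Z. Z1 = {3}; fixed.
Sat(EG q) = {3}
EF (EG q): least fixpoint, start Z0 = {3}, add states with some successor in Z. Z1 = {3, 6}; Z2 = {3, 5, 6}; Z3 = {2, 3, 5, 6}; fixed.
Sat(EF (EG q)) = {2, 3, 5, 6}
Sat((EF (EG q)) | b) = {1, 2, 3, 5, 6}
AG ((EF (EG q)) | b): greatest fixpoint, start Z0 = {1, 2, 3, 5, 6}, keep only states in Sat with every successor in Z. Z1 = {2, 3, 5, 6}; Z2 = {3, 5, 6}; fixed.
Sat(AG ((EF (EG q)) | b)) = {3, 5, 6}
5 ∈ Sat(AG ((EF (EG q)) | b)) = {3, 5, 6}, so the formula holds at 5.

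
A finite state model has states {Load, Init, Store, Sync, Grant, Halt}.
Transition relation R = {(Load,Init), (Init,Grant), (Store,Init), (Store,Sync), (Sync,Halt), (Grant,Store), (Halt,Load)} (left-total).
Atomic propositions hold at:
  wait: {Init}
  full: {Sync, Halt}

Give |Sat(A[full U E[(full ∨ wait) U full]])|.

2

Sat(full ∨ wait) = {Init, Sync, Halt}
E[(full ∨ wait) U full]: least fixpoint, start Z0 = Sat(full) = {Sync, Halt}, add states in Sat(full ∨ wait) with some successor in Z. Already a fixed point.
Sat(E[(full ∨ wait) U full]) = {Sync, Halt}
A[full U E[(full ∨ wait) U full]]: least fixpoint, start Z0 = Sat(E[(full ∨ wait) U full]) = {Sync, Halt}, add states in Sat(full) with every successor in Z. Already a fixed point.
Sat(A[full U E[(full ∨ wait) U full]]) = {Sync, Halt}
|Sat(A[full U E[(full ∨ wait) U full]])| = |{Sync, Halt}| = 2.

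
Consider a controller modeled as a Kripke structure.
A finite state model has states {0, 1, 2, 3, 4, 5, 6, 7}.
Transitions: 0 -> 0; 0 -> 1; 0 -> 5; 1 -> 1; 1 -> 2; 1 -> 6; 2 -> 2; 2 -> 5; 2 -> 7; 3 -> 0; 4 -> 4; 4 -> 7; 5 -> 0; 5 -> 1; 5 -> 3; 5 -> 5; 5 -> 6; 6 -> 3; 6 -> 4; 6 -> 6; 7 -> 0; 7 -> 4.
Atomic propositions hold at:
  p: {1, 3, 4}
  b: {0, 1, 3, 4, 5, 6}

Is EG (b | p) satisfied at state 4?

Sat(b | p) = {0, 1, 3, 4, 5, 6}
EG (b | p): greatest fixpoint, start Z0 = {0, 1, 3, 4, 5, 6}, keep only states in Sat with some successor in Z. Already a fixed point.
Sat(EG (b | p)) = {0, 1, 3, 4, 5, 6}
4 ∈ Sat(EG (b | p)) = {0, 1, 3, 4, 5, 6}, so the formula holds at 4.

Yes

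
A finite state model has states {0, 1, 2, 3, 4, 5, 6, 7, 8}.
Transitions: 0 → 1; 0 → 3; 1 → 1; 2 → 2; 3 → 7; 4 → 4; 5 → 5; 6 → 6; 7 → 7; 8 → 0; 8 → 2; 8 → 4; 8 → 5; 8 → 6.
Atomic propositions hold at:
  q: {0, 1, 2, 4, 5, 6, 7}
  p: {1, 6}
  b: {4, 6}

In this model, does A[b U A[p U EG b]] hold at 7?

No

EG b: greatest fixpoint, start Z0 = {4, 6}, keep only states in Sat with some successor in Z. Already a fixed point.
Sat(EG b) = {4, 6}
A[p U EG b]: least fixpoint, start Z0 = Sat(EG b) = {4, 6}, add states in Sat(p) with every successor in Z. Already a fixed point.
Sat(A[p U EG b]) = {4, 6}
A[b U A[p U EG b]]: least fixpoint, start Z0 = Sat(A[p U EG b]) = {4, 6}, add states in Sat(b) with every successor in Z. Already a fixed point.
Sat(A[b U A[p U EG b]]) = {4, 6}
7 ∉ Sat(A[b U A[p U EG b]]) = {4, 6}, so the formula does not hold at 7.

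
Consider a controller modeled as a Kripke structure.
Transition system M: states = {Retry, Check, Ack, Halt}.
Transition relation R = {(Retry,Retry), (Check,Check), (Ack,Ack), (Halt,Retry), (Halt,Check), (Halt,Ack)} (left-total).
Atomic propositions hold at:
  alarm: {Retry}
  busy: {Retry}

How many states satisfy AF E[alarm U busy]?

1

E[alarm U busy]: least fixpoint, start Z0 = Sat(busy) = {Retry}, add states in Sat(alarm) with some successor in Z. Already a fixed point.
Sat(E[alarm U busy]) = {Retry}
AF E[alarm U busy]: least fixpoint, start Z0 = {Retry}, add states with every successor in Z. Already a fixed point.
Sat(AF E[alarm U busy]) = {Retry}
|Sat(AF E[alarm U busy])| = |{Retry}| = 1.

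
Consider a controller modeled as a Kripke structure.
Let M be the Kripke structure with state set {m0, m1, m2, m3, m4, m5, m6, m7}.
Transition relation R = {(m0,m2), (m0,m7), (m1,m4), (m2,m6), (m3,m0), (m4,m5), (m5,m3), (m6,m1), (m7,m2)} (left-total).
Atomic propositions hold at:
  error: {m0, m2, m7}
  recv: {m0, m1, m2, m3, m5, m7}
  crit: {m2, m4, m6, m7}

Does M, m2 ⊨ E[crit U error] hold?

Yes

E[crit U error]: least fixpoint, start Z0 = Sat(error) = {m0, m2, m7}, add states in Sat(crit) with some successor in Z. Already a fixed point.
Sat(E[crit U error]) = {m0, m2, m7}
m2 ∈ Sat(E[crit U error]) = {m0, m2, m7}, so the formula holds at m2.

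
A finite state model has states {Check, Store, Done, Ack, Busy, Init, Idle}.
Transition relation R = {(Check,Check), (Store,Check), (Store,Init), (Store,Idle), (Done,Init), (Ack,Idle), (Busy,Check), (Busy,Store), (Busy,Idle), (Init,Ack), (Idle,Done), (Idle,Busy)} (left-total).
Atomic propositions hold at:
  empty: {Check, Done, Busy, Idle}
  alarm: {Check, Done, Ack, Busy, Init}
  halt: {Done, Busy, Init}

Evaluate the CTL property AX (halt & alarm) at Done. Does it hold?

Sat(halt & alarm) = {Done, Busy, Init}
Sat(AX (halt & alarm)) = {s : every successor in {Done, Busy, Init}} = {Done, Idle}
Done ∈ Sat(AX (halt & alarm)) = {Done, Idle}, so the formula holds at Done.

Yes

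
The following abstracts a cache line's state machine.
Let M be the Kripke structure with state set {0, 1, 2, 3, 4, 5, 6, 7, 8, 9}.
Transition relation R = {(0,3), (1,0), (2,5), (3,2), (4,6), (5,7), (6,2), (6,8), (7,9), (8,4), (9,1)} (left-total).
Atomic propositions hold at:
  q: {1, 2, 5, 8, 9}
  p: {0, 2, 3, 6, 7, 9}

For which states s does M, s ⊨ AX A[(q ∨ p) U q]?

{0, 1, 2, 3, 4, 5, 6, 7, 9}

Sat(q ∨ p) = {0, 1, 2, 3, 5, 6, 7, 8, 9}
A[(q ∨ p) U q]: least fixpoint, start Z0 = Sat(q) = {1, 2, 5, 8, 9}, add states in Sat(q ∨ p) with every successor in Z. Z1 = {1, 2, 3, 5, 6, 7, 8, 9}; Z2 = {0, 1, 2, 3, 5, 6, 7, 8, 9}; fixed.
Sat(A[(q ∨ p) U q]) = {0, 1, 2, 3, 5, 6, 7, 8, 9}
Sat(AX A[(q ∨ p) U q]) = {s : every successor in {0, 1, 2, 3, 5, 6, 7, 8, 9}} = {0, 1, 2, 3, 4, 5, 6, 7, 9}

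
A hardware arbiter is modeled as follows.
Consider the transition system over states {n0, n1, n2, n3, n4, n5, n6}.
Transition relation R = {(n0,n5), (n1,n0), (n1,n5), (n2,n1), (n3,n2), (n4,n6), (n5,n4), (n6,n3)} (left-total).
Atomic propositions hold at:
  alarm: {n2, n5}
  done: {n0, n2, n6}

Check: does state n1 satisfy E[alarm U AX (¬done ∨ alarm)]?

No

Sat(¬done) = {n1, n3, n4, n5}
Sat(¬done ∨ alarm) = {n1, n2, n3, n4, n5}
Sat(AX (¬done ∨ alarm)) = {s : every successor in {n1, n2, n3, n4, n5}} = {n0, n2, n3, n5, n6}
E[alarm U AX (¬done ∨ alarm)]: least fixpoint, start Z0 = Sat(AX (¬done ∨ alarm)) = {n0, n2, n3, n5, n6}, add states in Sat(alarm) with some successor in Z. Already a fixed point.
Sat(E[alarm U AX (¬done ∨ alarm)]) = {n0, n2, n3, n5, n6}
n1 ∉ Sat(E[alarm U AX (¬done ∨ alarm)]) = {n0, n2, n3, n5, n6}, so the formula does not hold at n1.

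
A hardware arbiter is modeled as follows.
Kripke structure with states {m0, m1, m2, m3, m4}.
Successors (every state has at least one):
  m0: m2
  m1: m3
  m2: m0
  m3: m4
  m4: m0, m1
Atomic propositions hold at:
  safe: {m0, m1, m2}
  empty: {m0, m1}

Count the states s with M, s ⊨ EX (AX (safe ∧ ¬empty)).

Sat(¬empty) = {m2, m3, m4}
Sat(safe ∧ ¬empty) = {m2}
Sat(AX (safe ∧ ¬empty)) = {s : every successor in {m2}} = {m0}
Sat(EX (AX (safe ∧ ¬empty))) = {s : some successor in {m0}} = {m2, m4}
|Sat(EX (AX (safe ∧ ¬empty)))| = |{m2, m4}| = 2.

2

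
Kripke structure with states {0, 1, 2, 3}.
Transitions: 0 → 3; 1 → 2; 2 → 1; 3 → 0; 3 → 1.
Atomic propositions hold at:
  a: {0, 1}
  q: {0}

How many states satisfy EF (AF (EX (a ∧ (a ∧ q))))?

2

Sat(a ∧ q) = {0}
Sat(a ∧ (a ∧ q)) = {0}
Sat(EX (a ∧ (a ∧ q))) = {s : some successor in {0}} = {3}
AF (EX (a ∧ (a ∧ q))): least fixpoint, start Z0 = {3}, add states with every successor in Z. Z1 = {0, 3}; fixed.
Sat(AF (EX (a ∧ (a ∧ q)))) = {0, 3}
EF (AF (EX (a ∧ (a ∧ q)))): least fixpoint, start Z0 = {0, 3}, add states with some successor in Z. Already a fixed point.
Sat(EF (AF (EX (a ∧ (a ∧ q))))) = {0, 3}
|Sat(EF (AF (EX (a ∧ (a ∧ q)))))| = |{0, 3}| = 2.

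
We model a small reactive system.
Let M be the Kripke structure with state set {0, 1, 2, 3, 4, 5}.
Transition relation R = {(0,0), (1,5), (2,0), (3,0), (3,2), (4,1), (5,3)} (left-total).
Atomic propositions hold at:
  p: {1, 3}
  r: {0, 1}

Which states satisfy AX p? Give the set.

{4, 5}

Sat(AX p) = {s : every successor in {1, 3}} = {4, 5}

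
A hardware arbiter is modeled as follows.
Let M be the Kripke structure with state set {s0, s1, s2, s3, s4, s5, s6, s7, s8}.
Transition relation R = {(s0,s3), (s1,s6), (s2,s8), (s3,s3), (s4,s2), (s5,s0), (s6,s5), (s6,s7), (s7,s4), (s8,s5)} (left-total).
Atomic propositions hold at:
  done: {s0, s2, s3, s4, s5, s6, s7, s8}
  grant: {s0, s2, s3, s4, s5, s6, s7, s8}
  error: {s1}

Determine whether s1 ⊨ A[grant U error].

Yes

A[grant U error]: least fixpoint, start Z0 = Sat(error) = {s1}, add states in Sat(grant) with every successor in Z. Already a fixed point.
Sat(A[grant U error]) = {s1}
s1 ∈ Sat(A[grant U error]) = {s1}, so the formula holds at s1.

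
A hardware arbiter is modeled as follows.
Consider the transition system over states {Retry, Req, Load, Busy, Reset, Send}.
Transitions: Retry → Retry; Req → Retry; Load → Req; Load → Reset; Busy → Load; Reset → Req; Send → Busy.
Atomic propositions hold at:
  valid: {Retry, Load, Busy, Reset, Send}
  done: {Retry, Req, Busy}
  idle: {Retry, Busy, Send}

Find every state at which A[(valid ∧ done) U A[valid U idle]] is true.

{Retry, Busy, Send}

Sat(valid ∧ done) = {Retry, Busy}
A[valid U idle]: least fixpoint, start Z0 = Sat(idle) = {Retry, Busy, Send}, add states in Sat(valid) with every successor in Z. Already a fixed point.
Sat(A[valid U idle]) = {Retry, Busy, Send}
A[(valid ∧ done) U A[valid U idle]]: least fixpoint, start Z0 = Sat(A[valid U idle]) = {Retry, Busy, Send}, add states in Sat(valid ∧ done) with every successor in Z. Already a fixed point.
Sat(A[(valid ∧ done) U A[valid U idle]]) = {Retry, Busy, Send}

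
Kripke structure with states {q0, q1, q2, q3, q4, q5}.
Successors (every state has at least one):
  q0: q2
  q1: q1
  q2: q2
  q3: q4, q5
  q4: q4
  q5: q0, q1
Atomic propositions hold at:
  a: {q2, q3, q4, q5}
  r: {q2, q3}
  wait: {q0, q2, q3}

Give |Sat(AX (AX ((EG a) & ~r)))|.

EG a: greatest fixpoint, start Z0 = {q2, q3, q4, q5}, keep only states in Sat with some successor in Z. Z1 = {q2, q3, q4}; fixed.
Sat(EG a) = {q2, q3, q4}
Sat(~r) = {q0, q1, q4, q5}
Sat((EG a) & ~r) = {q4}
Sat(AX ((EG a) & ~r)) = {s : every successor in {q4}} = {q4}
Sat(AX (AX ((EG a) & ~r))) = {s : every successor in {q4}} = {q4}
|Sat(AX (AX ((EG a) & ~r)))| = |{q4}| = 1.

1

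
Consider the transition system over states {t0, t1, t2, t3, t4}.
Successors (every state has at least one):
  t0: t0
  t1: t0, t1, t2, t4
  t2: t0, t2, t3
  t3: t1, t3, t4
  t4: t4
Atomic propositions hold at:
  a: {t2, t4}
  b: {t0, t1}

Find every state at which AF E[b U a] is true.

{t1, t2, t4}

E[b U a]: least fixpoint, start Z0 = Sat(a) = {t2, t4}, add states in Sat(b) with some successor in Z. Z1 = {t1, t2, t4}; fixed.
Sat(E[b U a]) = {t1, t2, t4}
AF E[b U a]: least fixpoint, start Z0 = {t1, t2, t4}, add states with every successor in Z. Already a fixed point.
Sat(AF E[b U a]) = {t1, t2, t4}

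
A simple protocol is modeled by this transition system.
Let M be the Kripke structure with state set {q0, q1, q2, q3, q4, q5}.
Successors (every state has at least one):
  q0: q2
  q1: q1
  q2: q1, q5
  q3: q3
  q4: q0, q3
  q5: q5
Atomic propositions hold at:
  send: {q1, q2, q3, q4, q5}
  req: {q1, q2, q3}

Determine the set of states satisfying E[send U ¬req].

Sat(¬req) = {q0, q4, q5}
E[send U ¬req]: least fixpoint, start Z0 = Sat(¬req) = {q0, q4, q5}, add states in Sat(send) with some successor in Z. Z1 = {q0, q2, q4, q5}; fixed.
Sat(E[send U ¬req]) = {q0, q2, q4, q5}

{q0, q2, q4, q5}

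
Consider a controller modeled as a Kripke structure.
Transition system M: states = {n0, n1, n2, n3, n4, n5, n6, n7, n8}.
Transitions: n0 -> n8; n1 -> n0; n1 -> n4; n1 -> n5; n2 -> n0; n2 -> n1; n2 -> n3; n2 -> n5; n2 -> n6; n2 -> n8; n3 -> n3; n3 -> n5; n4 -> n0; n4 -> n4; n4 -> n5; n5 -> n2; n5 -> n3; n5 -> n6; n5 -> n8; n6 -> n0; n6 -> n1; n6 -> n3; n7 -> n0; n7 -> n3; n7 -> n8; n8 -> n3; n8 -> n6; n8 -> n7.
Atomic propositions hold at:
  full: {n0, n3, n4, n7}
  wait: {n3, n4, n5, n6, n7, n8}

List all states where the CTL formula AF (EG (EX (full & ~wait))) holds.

Sat(~wait) = {n0, n1, n2}
Sat(full & ~wait) = {n0}
Sat(EX (full & ~wait)) = {s : some successor in {n0}} = {n1, n2, n4, n6, n7}
EG (EX (full & ~wait)): greatest fixpoint, start Z0 = {n1, n2, n4, n6, n7}, keep only states in Sat with some successor in Z. Z1 = {n1, n2, n4, n6}; fixed.
Sat(EG (EX (full & ~wait))) = {n1, n2, n4, n6}
AF (EG (EX (full & ~wait))): least fixpoint, start Z0 = {n1, n2, n4, n6}, add states with every successor in Z. Already a fixed point.
Sat(AF (EG (EX (full & ~wait)))) = {n1, n2, n4, n6}

{n1, n2, n4, n6}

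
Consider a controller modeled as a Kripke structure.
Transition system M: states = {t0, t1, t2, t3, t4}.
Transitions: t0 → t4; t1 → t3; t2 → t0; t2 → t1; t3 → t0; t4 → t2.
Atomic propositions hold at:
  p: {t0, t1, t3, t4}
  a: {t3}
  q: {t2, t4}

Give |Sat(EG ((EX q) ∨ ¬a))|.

Sat(EX q) = {s : some successor in {t2, t4}} = {t0, t4}
Sat(¬a) = {t0, t1, t2, t4}
Sat((EX q) ∨ ¬a) = {t0, t1, t2, t4}
EG ((EX q) ∨ ¬a): greatest fixpoint, start Z0 = {t0, t1, t2, t4}, keep only states in Sat with some successor in Z. Z1 = {t0, t2, t4}; fixed.
Sat(EG ((EX q) ∨ ¬a)) = {t0, t2, t4}
|Sat(EG ((EX q) ∨ ¬a))| = |{t0, t2, t4}| = 3.

3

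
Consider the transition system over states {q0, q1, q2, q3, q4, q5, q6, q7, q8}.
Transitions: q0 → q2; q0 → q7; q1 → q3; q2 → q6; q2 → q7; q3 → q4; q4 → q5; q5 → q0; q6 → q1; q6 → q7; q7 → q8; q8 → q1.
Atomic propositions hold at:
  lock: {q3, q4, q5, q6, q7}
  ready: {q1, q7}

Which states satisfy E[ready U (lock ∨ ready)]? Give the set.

{q1, q3, q4, q5, q6, q7}

Sat(lock ∨ ready) = {q1, q3, q4, q5, q6, q7}
E[ready U (lock ∨ ready)]: least fixpoint, start Z0 = Sat((lock ∨ ready)) = {q1, q3, q4, q5, q6, q7}, add states in Sat(ready) with some successor in Z. Already a fixed point.
Sat(E[ready U (lock ∨ ready)]) = {q1, q3, q4, q5, q6, q7}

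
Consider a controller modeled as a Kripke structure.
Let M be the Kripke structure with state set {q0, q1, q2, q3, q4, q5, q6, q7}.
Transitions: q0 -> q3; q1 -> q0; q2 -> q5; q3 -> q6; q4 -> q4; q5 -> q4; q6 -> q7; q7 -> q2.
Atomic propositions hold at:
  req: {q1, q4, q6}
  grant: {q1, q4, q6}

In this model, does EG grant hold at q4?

EG grant: greatest fixpoint, start Z0 = {q1, q4, q6}, keep only states in Sat with some successor in Z. Z1 = {q4}; fixed.
Sat(EG grant) = {q4}
q4 ∈ Sat(EG grant) = {q4}, so the formula holds at q4.

Yes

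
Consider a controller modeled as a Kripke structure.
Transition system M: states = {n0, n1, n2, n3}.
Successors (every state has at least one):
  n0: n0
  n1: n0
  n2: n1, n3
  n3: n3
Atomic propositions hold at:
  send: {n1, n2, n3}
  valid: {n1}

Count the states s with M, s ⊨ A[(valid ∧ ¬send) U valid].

1

Sat(¬send) = {n0}
Sat(valid ∧ ¬send) = ∅
A[(valid ∧ ¬send) U valid]: least fixpoint, start Z0 = Sat(valid) = {n1}, add states in Sat(valid ∧ ¬send) with every successor in Z. Already a fixed point.
Sat(A[(valid ∧ ¬send) U valid]) = {n1}
|Sat(A[(valid ∧ ¬send) U valid])| = |{n1}| = 1.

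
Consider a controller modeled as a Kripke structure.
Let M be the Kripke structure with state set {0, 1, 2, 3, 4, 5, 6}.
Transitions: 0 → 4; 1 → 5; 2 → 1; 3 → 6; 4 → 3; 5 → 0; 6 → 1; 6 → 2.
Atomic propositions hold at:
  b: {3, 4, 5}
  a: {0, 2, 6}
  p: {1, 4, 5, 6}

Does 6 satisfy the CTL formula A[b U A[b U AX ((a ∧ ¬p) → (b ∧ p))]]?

Sat(¬p) = {0, 2, 3}
Sat(a ∧ ¬p) = {0, 2}
Sat(b ∧ p) = {4, 5}
Sat((a ∧ ¬p) → (b ∧ p)) = {1, 3, 4, 5, 6}
Sat(AX ((a ∧ ¬p) → (b ∧ p))) = {s : every successor in {1, 3, 4, 5, 6}} = {0, 1, 2, 3, 4}
A[b U AX ((a ∧ ¬p) → (b ∧ p))]: least fixpoint, start Z0 = Sat(AX ((a ∧ ¬p) → (b ∧ p))) = {0, 1, 2, 3, 4}, add states in Sat(b) with every successor in Z. Z1 = {0, 1, 2, 3, 4, 5}; fixed.
Sat(A[b U AX ((a ∧ ¬p) → (b ∧ p))]) = {0, 1, 2, 3, 4, 5}
A[b U A[b U AX ((a ∧ ¬p) → (b ∧ p))]]: least fixpoint, start Z0 = Sat(A[b U AX ((a ∧ ¬p) → (b ∧ p))]) = {0, 1, 2, 3, 4, 5}, add states in Sat(b) with every successor in Z. Already a fixed point.
Sat(A[b U A[b U AX ((a ∧ ¬p) → (b ∧ p))]]) = {0, 1, 2, 3, 4, 5}
6 ∉ Sat(A[b U A[b U AX ((a ∧ ¬p) → (b ∧ p))]]) = {0, 1, 2, 3, 4, 5}, so the formula does not hold at 6.

No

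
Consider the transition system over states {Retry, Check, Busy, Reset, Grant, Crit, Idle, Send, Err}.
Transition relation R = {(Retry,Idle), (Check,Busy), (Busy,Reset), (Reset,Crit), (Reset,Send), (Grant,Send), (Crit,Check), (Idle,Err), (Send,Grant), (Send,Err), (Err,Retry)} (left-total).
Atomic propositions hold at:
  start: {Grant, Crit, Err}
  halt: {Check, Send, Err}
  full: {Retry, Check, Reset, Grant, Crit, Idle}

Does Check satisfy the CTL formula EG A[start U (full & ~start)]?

Sat(~start) = {Retry, Check, Busy, Reset, Idle, Send}
Sat(full & ~start) = {Retry, Check, Reset, Idle}
A[start U (full & ~start)]: least fixpoint, start Z0 = Sat((full & ~start)) = {Retry, Check, Reset, Idle}, add states in Sat(start) with every successor in Z. Z1 = {Retry, Check, Reset, Crit, Idle, Err}; fixed.
Sat(A[start U (full & ~start)]) = {Retry, Check, Reset, Crit, Idle, Err}
EG A[start U (full & ~start)]: greatest fixpoint, start Z0 = {Retry, Check, Reset, Crit, Idle, Err}, keep only states in Sat with some successor in Z. Z1 = {Retry, Reset, Crit, Idle, Err}; Z2 = {Retry, Reset, Idle, Err}; Z3 = {Retry, Idle, Err}; fixed.
Sat(EG A[start U (full & ~start)]) = {Retry, Idle, Err}
Check ∉ Sat(EG A[start U (full & ~start)]) = {Retry, Idle, Err}, so the formula does not hold at Check.

No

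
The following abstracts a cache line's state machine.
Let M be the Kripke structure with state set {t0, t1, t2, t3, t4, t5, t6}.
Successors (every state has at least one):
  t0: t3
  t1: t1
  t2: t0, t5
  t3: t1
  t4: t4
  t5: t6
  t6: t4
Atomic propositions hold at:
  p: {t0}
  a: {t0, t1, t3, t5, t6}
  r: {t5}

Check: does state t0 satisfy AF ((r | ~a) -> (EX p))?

Sat(~a) = {t2, t4}
Sat(r | ~a) = {t2, t4, t5}
Sat(EX p) = {s : some successor in {t0}} = {t2}
Sat((r | ~a) -> (EX p)) = {t0, t1, t2, t3, t6}
AF ((r | ~a) -> (EX p)): least fixpoint, start Z0 = {t0, t1, t2, t3, t6}, add states with every successor in Z. Z1 = {t0, t1, t2, t3, t5, t6}; fixed.
Sat(AF ((r | ~a) -> (EX p))) = {t0, t1, t2, t3, t5, t6}
t0 ∈ Sat(AF ((r | ~a) -> (EX p))) = {t0, t1, t2, t3, t5, t6}, so the formula holds at t0.

Yes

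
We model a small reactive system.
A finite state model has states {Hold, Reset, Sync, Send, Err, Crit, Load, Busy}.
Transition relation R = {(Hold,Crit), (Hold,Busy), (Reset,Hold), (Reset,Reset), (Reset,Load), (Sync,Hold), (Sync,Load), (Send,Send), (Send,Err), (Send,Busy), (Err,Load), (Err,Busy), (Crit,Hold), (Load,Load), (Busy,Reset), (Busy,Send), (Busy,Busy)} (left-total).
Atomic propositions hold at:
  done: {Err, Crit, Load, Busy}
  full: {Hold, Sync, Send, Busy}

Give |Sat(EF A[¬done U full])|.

7

Sat(¬done) = {Hold, Reset, Sync, Send}
A[¬done U full]: least fixpoint, start Z0 = Sat(full) = {Hold, Sync, Send, Busy}, add states in Sat(¬done) with every successor in Z. Already a fixed point.
Sat(A[¬done U full]) = {Hold, Sync, Send, Busy}
EF A[¬done U full]: least fixpoint, start Z0 = {Hold, Sync, Send, Busy}, add states with some successor in Z. Z1 = {Hold, Reset, Sync, Send, Err, Crit, Busy}; fixed.
Sat(EF A[¬done U full]) = {Hold, Reset, Sync, Send, Err, Crit, Busy}
|Sat(EF A[¬done U full])| = |{Hold, Reset, Sync, Send, Err, Crit, Busy}| = 7.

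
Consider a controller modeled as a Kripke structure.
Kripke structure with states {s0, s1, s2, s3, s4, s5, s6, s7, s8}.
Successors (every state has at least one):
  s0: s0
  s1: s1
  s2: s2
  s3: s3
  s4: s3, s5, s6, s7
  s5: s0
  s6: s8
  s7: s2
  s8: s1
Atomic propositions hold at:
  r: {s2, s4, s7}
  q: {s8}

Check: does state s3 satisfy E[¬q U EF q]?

Sat(¬q) = {s0, s1, s2, s3, s4, s5, s6, s7}
EF q: least fixpoint, start Z0 = {s8}, add states with some successor in Z. Z1 = {s6, s8}; Z2 = {s4, s6, s8}; fixed.
Sat(EF q) = {s4, s6, s8}
E[¬q U EF q]: least fixpoint, start Z0 = Sat(EF q) = {s4, s6, s8}, add states in Sat(¬q) with some successor in Z. Already a fixed point.
Sat(E[¬q U EF q]) = {s4, s6, s8}
s3 ∉ Sat(E[¬q U EF q]) = {s4, s6, s8}, so the formula does not hold at s3.

No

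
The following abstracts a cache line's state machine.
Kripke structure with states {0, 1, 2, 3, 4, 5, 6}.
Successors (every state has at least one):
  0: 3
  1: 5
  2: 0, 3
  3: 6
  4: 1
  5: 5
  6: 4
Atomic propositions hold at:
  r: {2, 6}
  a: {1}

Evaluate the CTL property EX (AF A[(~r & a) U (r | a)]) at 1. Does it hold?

Sat(~r) = {0, 1, 3, 4, 5}
Sat(~r & a) = {1}
Sat(r | a) = {1, 2, 6}
A[(~r & a) U (r | a)]: least fixpoint, start Z0 = Sat((r | a)) = {1, 2, 6}, add states in Sat(~r & a) with every successor in Z. Already a fixed point.
Sat(A[(~r & a) U (r | a)]) = {1, 2, 6}
AF A[(~r & a) U (r | a)]: least fixpoint, start Z0 = {1, 2, 6}, add states with every successor in Z. Z1 = {1, 2, 3, 4, 6}; Z2 = {0, 1, 2, 3, 4, 6}; fixed.
Sat(AF A[(~r & a) U (r | a)]) = {0, 1, 2, 3, 4, 6}
Sat(EX (AF A[(~r & a) U (r | a)])) = {s : some successor in {0, 1, 2, 3, 4, 6}} = {0, 2, 3, 4, 6}
1 ∉ Sat(EX (AF A[(~r & a) U (r | a)])) = {0, 2, 3, 4, 6}, so the formula does not hold at 1.

No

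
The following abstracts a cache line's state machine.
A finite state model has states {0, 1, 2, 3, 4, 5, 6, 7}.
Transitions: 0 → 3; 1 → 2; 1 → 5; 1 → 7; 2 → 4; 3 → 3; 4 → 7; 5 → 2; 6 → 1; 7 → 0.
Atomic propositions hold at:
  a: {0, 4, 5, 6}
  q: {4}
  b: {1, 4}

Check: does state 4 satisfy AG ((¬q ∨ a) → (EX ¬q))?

Sat(¬q) = {0, 1, 2, 3, 5, 6, 7}
Sat(¬q ∨ a) = {0, 1, 2, 3, 4, 5, 6, 7}
Sat(EX ¬q) = {s : some successor in {0, 1, 2, 3, 5, 6, 7}} = {0, 1, 3, 4, 5, 6, 7}
Sat((¬q ∨ a) → (EX ¬q)) = {0, 1, 3, 4, 5, 6, 7}
AG ((¬q ∨ a) → (EX ¬q)): greatest fixpoint, start Z0 = {0, 1, 3, 4, 5, 6, 7}, keep only states in Sat with every successor in Z. Z1 = {0, 3, 4, 6, 7}; Z2 = {0, 3, 4, 7}; fixed.
Sat(AG ((¬q ∨ a) → (EX ¬q))) = {0, 3, 4, 7}
4 ∈ Sat(AG ((¬q ∨ a) → (EX ¬q))) = {0, 3, 4, 7}, so the formula holds at 4.

Yes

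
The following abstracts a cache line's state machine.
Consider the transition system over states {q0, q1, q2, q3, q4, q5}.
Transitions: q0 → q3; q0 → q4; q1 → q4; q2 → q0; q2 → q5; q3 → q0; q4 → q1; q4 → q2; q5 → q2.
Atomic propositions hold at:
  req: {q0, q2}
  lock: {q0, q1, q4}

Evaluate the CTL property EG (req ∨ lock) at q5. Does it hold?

Sat(req ∨ lock) = {q0, q1, q2, q4}
EG (req ∨ lock): greatest fixpoint, start Z0 = {q0, q1, q2, q4}, keep only states in Sat with some successor in Z. Already a fixed point.
Sat(EG (req ∨ lock)) = {q0, q1, q2, q4}
q5 ∉ Sat(EG (req ∨ lock)) = {q0, q1, q2, q4}, so the formula does not hold at q5.

No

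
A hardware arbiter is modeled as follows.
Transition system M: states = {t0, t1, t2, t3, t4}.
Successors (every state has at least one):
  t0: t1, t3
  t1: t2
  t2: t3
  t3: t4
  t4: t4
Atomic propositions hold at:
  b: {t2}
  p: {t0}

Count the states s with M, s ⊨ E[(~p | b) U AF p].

1

Sat(~p) = {t1, t2, t3, t4}
Sat(~p | b) = {t1, t2, t3, t4}
AF p: least fixpoint, start Z0 = {t0}, add states with every successor in Z. Already a fixed point.
Sat(AF p) = {t0}
E[(~p | b) U AF p]: least fixpoint, start Z0 = Sat(AF p) = {t0}, add states in Sat(~p | b) with some successor in Z. Already a fixed point.
Sat(E[(~p | b) U AF p]) = {t0}
|Sat(E[(~p | b) U AF p])| = |{t0}| = 1.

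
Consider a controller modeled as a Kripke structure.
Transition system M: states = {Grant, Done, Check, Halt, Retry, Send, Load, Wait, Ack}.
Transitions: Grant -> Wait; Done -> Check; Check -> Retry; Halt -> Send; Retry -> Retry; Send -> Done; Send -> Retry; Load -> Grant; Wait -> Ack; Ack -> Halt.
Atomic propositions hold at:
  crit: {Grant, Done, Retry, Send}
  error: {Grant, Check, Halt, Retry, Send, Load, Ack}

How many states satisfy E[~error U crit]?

4

Sat(~error) = {Done, Wait}
E[~error U crit]: least fixpoint, start Z0 = Sat(crit) = {Grant, Done, Retry, Send}, add states in Sat(~error) with some successor in Z. Already a fixed point.
Sat(E[~error U crit]) = {Grant, Done, Retry, Send}
|Sat(E[~error U crit])| = |{Grant, Done, Retry, Send}| = 4.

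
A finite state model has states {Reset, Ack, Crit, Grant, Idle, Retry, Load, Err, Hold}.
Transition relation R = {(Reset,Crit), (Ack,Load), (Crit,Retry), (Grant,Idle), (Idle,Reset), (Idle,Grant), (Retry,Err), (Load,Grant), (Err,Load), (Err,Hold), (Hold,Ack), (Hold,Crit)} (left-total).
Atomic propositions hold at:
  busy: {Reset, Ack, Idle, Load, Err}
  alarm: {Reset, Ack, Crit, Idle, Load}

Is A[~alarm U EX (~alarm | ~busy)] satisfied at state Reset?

Sat(~alarm) = {Grant, Retry, Err, Hold}
Sat(~busy) = {Crit, Grant, Retry, Hold}
Sat(~alarm | ~busy) = {Crit, Grant, Retry, Err, Hold}
Sat(EX (~alarm | ~busy)) = {s : some successor in {Crit, Grant, Retry, Err, Hold}} = {Reset, Crit, Idle, Retry, Load, Err, Hold}
A[~alarm U EX (~alarm | ~busy)]: least fixpoint, start Z0 = Sat(EX (~alarm | ~busy)) = {Reset, Crit, Idle, Retry, Load, Err, Hold}, add states in Sat(~alarm) with every successor in Z. Z1 = {Reset, Crit, Grant, Idle, Retry, Load, Err, Hold}; fixed.
Sat(A[~alarm U EX (~alarm | ~busy)]) = {Reset, Crit, Grant, Idle, Retry, Load, Err, Hold}
Reset ∈ Sat(A[~alarm U EX (~alarm | ~busy)]) = {Reset, Crit, Grant, Idle, Retry, Load, Err, Hold}, so the formula holds at Reset.

Yes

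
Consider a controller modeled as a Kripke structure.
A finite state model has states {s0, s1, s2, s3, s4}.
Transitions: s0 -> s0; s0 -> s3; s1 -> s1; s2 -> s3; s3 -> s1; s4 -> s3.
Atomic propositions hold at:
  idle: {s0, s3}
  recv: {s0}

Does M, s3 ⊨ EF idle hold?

EF idle: least fixpoint, start Z0 = {s0, s3}, add states with some successor in Z. Z1 = {s0, s2, s3, s4}; fixed.
Sat(EF idle) = {s0, s2, s3, s4}
s3 ∈ Sat(EF idle) = {s0, s2, s3, s4}, so the formula holds at s3.

Yes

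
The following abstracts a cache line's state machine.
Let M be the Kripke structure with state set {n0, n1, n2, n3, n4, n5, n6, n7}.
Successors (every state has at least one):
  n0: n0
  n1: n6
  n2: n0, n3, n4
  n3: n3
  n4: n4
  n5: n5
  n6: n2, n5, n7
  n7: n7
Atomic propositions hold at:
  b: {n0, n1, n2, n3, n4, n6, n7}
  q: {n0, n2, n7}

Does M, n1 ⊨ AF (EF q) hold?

Yes

EF q: least fixpoint, start Z0 = {n0, n2, n7}, add states with some successor in Z. Z1 = {n0, n2, n6, n7}; Z2 = {n0, n1, n2, n6, n7}; fixed.
Sat(EF q) = {n0, n1, n2, n6, n7}
AF (EF q): least fixpoint, start Z0 = {n0, n1, n2, n6, n7}, add states with every successor in Z. Already a fixed point.
Sat(AF (EF q)) = {n0, n1, n2, n6, n7}
n1 ∈ Sat(AF (EF q)) = {n0, n1, n2, n6, n7}, so the formula holds at n1.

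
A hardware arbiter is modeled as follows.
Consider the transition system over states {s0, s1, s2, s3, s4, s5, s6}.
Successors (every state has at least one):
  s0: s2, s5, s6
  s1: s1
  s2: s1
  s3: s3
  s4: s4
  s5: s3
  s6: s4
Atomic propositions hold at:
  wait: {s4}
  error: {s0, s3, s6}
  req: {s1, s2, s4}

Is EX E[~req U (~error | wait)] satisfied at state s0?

Yes

Sat(~req) = {s0, s3, s5, s6}
Sat(~error) = {s1, s2, s4, s5}
Sat(~error | wait) = {s1, s2, s4, s5}
E[~req U (~error | wait)]: least fixpoint, start Z0 = Sat((~error | wait)) = {s1, s2, s4, s5}, add states in Sat(~req) with some successor in Z. Z1 = {s0, s1, s2, s4, s5, s6}; fixed.
Sat(E[~req U (~error | wait)]) = {s0, s1, s2, s4, s5, s6}
Sat(EX E[~req U (~error | wait)]) = {s : some successor in {s0, s1, s2, s4, s5, s6}} = {s0, s1, s2, s4, s6}
s0 ∈ Sat(EX E[~req U (~error | wait)]) = {s0, s1, s2, s4, s6}, so the formula holds at s0.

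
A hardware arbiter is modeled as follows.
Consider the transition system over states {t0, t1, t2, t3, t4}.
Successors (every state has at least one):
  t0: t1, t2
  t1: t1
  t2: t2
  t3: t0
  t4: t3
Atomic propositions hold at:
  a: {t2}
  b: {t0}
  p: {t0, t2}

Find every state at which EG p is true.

{t0, t2}

EG p: greatest fixpoint, start Z0 = {t0, t2}, keep only states in Sat with some successor in Z. Already a fixed point.
Sat(EG p) = {t0, t2}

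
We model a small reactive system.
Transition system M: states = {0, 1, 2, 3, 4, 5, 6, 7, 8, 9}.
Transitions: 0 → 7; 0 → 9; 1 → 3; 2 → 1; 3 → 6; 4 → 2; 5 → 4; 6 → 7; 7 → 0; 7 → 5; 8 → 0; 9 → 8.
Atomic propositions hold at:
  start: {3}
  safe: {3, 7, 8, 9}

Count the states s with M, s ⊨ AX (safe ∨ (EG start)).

4

EG start: greatest fixpoint, start Z0 = {3}, keep only states in Sat with some successor in Z. Z1 = ∅; fixed.
Sat(EG start) = ∅
Sat(safe ∨ (EG start)) = {3, 7, 8, 9}
Sat(AX (safe ∨ (EG start))) = {s : every successor in {3, 7, 8, 9}} = {0, 1, 6, 9}
|Sat(AX (safe ∨ (EG start)))| = |{0, 1, 6, 9}| = 4.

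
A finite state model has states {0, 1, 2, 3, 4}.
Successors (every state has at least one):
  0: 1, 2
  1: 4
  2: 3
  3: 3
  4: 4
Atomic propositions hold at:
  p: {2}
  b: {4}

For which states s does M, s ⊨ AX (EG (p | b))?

{1, 4}

Sat(p | b) = {2, 4}
EG (p | b): greatest fixpoint, start Z0 = {2, 4}, keep only states in Sat with some successor in Z. Z1 = {4}; fixed.
Sat(EG (p | b)) = {4}
Sat(AX (EG (p | b))) = {s : every successor in {4}} = {1, 4}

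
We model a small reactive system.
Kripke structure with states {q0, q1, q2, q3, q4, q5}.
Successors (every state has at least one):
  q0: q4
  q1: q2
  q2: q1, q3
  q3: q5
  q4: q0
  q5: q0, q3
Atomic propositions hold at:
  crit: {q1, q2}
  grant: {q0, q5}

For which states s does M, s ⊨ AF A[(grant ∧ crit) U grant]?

Sat(grant ∧ crit) = ∅
A[(grant ∧ crit) U grant]: least fixpoint, start Z0 = Sat(grant) = {q0, q5}, add states in Sat(grant ∧ crit) with every successor in Z. Already a fixed point.
Sat(A[(grant ∧ crit) U grant]) = {q0, q5}
AF A[(grant ∧ crit) U grant]: least fixpoint, start Z0 = {q0, q5}, add states with every successor in Z. Z1 = {q0, q3, q4, q5}; fixed.
Sat(AF A[(grant ∧ crit) U grant]) = {q0, q3, q4, q5}

{q0, q3, q4, q5}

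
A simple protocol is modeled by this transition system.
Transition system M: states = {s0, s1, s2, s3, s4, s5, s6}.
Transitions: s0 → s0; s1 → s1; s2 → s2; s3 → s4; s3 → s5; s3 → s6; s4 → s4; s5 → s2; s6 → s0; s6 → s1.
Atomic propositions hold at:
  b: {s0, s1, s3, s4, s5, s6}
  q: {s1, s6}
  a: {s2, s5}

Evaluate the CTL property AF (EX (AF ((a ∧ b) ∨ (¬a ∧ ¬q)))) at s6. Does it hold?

Yes

Sat(a ∧ b) = {s5}
Sat(¬a) = {s0, s1, s3, s4, s6}
Sat(¬q) = {s0, s2, s3, s4, s5}
Sat(¬a ∧ ¬q) = {s0, s3, s4}
Sat((a ∧ b) ∨ (¬a ∧ ¬q)) = {s0, s3, s4, s5}
AF ((a ∧ b) ∨ (¬a ∧ ¬q)): least fixpoint, start Z0 = {s0, s3, s4, s5}, add states with every successor in Z. Already a fixed point.
Sat(AF ((a ∧ b) ∨ (¬a ∧ ¬q))) = {s0, s3, s4, s5}
Sat(EX (AF ((a ∧ b) ∨ (¬a ∧ ¬q)))) = {s : some successor in {s0, s3, s4, s5}} = {s0, s3, s4, s6}
AF (EX (AF ((a ∧ b) ∨ (¬a ∧ ¬q)))): least fixpoint, start Z0 = {s0, s3, s4, s6}, add states with every successor in Z. Already a fixed point.
Sat(AF (EX (AF ((a ∧ b) ∨ (¬a ∧ ¬q))))) = {s0, s3, s4, s6}
s6 ∈ Sat(AF (EX (AF ((a ∧ b) ∨ (¬a ∧ ¬q))))) = {s0, s3, s4, s6}, so the formula holds at s6.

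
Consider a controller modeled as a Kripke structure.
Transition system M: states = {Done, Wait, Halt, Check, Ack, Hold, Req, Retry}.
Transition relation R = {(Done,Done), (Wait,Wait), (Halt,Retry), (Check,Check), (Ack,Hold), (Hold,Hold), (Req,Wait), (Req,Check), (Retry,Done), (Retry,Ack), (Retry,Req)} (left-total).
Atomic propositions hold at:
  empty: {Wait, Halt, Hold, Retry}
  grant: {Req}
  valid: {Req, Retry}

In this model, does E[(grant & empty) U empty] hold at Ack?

No

Sat(grant & empty) = ∅
E[(grant & empty) U empty]: least fixpoint, start Z0 = Sat(empty) = {Wait, Halt, Hold, Retry}, add states in Sat(grant & empty) with some successor in Z. Already a fixed point.
Sat(E[(grant & empty) U empty]) = {Wait, Halt, Hold, Retry}
Ack ∉ Sat(E[(grant & empty) U empty]) = {Wait, Halt, Hold, Retry}, so the formula does not hold at Ack.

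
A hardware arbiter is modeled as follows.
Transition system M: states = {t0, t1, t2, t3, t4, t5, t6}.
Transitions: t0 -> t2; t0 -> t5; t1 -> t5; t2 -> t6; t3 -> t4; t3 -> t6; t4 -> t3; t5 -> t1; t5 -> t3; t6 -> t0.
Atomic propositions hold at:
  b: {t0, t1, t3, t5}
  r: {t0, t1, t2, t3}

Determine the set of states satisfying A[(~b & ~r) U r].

{t0, t1, t2, t3, t4, t6}

Sat(~b) = {t2, t4, t6}
Sat(~r) = {t4, t5, t6}
Sat(~b & ~r) = {t4, t6}
A[(~b & ~r) U r]: least fixpoint, start Z0 = Sat(r) = {t0, t1, t2, t3}, add states in Sat(~b & ~r) with every successor in Z. Z1 = {t0, t1, t2, t3, t4, t6}; fixed.
Sat(A[(~b & ~r) U r]) = {t0, t1, t2, t3, t4, t6}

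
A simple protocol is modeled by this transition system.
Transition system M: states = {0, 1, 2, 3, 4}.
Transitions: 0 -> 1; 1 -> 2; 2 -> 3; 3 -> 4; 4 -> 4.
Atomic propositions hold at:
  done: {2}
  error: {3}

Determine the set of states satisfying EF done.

EF done: least fixpoint, start Z0 = {2}, add states with some successor in Z. Z1 = {1, 2}; Z2 = {0, 1, 2}; fixed.
Sat(EF done) = {0, 1, 2}

{0, 1, 2}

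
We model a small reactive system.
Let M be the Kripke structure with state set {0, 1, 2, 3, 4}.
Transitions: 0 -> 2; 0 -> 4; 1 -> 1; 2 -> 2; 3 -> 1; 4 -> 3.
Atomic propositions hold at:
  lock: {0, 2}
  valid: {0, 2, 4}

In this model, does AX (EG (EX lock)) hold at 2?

Yes

Sat(EX lock) = {s : some successor in {0, 2}} = {0, 2}
EG (EX lock): greatest fixpoint, start Z0 = {0, 2}, keep only states in Sat with some successor in Z. Already a fixed point.
Sat(EG (EX lock)) = {0, 2}
Sat(AX (EG (EX lock))) = {s : every successor in {0, 2}} = {2}
2 ∈ Sat(AX (EG (EX lock))) = {2}, so the formula holds at 2.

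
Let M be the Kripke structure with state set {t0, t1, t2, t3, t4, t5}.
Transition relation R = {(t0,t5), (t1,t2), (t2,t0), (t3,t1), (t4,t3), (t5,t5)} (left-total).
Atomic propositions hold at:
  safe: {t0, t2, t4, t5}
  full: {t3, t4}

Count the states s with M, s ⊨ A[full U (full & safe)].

1

Sat(full & safe) = {t4}
A[full U (full & safe)]: least fixpoint, start Z0 = Sat((full & safe)) = {t4}, add states in Sat(full) with every successor in Z. Already a fixed point.
Sat(A[full U (full & safe)]) = {t4}
|Sat(A[full U (full & safe)])| = |{t4}| = 1.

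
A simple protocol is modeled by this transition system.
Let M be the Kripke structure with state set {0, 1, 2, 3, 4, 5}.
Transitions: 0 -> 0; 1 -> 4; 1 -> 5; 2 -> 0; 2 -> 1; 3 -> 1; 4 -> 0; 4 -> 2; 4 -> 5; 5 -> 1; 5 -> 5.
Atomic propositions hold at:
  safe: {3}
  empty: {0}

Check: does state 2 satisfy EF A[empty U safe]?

No

A[empty U safe]: least fixpoint, start Z0 = Sat(safe) = {3}, add states in Sat(empty) with every successor in Z. Already a fixed point.
Sat(A[empty U safe]) = {3}
EF A[empty U safe]: least fixpoint, start Z0 = {3}, add states with some successor in Z. Already a fixed point.
Sat(EF A[empty U safe]) = {3}
2 ∉ Sat(EF A[empty U safe]) = {3}, so the formula does not hold at 2.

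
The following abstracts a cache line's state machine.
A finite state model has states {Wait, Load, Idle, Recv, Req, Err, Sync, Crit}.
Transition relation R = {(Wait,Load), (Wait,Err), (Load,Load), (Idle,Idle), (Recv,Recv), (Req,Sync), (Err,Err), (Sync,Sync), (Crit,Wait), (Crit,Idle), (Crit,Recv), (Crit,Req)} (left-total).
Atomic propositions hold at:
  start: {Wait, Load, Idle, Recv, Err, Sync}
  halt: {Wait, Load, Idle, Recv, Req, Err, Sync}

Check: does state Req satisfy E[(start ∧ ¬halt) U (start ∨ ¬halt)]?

No

Sat(¬halt) = {Crit}
Sat(start ∧ ¬halt) = ∅
Sat(start ∨ ¬halt) = {Wait, Load, Idle, Recv, Err, Sync, Crit}
E[(start ∧ ¬halt) U (start ∨ ¬halt)]: least fixpoint, start Z0 = Sat((start ∨ ¬halt)) = {Wait, Load, Idle, Recv, Err, Sync, Crit}, add states in Sat(start ∧ ¬halt) with some successor in Z. Already a fixed point.
Sat(E[(start ∧ ¬halt) U (start ∨ ¬halt)]) = {Wait, Load, Idle, Recv, Err, Sync, Crit}
Req ∉ Sat(E[(start ∧ ¬halt) U (start ∨ ¬halt)]) = {Wait, Load, Idle, Recv, Err, Sync, Crit}, so the formula does not hold at Req.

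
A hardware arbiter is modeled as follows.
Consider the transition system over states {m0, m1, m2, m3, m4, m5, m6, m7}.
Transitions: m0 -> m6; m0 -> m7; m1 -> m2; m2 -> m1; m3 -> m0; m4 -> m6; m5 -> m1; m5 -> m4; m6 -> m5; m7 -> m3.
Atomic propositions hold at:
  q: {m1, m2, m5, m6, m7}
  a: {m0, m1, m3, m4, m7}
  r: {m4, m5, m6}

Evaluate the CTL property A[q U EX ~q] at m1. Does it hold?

No

Sat(~q) = {m0, m3, m4}
Sat(EX ~q) = {s : some successor in {m0, m3, m4}} = {m3, m5, m7}
A[q U EX ~q]: least fixpoint, start Z0 = Sat(EX ~q) = {m3, m5, m7}, add states in Sat(q) with every successor in Z. Z1 = {m3, m5, m6, m7}; fixed.
Sat(A[q U EX ~q]) = {m3, m5, m6, m7}
m1 ∉ Sat(A[q U EX ~q]) = {m3, m5, m6, m7}, so the formula does not hold at m1.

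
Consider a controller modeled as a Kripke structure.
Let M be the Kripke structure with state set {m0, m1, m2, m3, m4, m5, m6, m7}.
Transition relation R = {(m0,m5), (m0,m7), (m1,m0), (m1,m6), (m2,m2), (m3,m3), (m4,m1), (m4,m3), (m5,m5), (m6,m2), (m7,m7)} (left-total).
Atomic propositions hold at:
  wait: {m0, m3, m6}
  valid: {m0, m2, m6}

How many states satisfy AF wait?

5

AF wait: least fixpoint, start Z0 = {m0, m3, m6}, add states with every successor in Z. Z1 = {m0, m1, m3, m6}; Z2 = {m0, m1, m3, m4, m6}; fixed.
Sat(AF wait) = {m0, m1, m3, m4, m6}
|Sat(AF wait)| = |{m0, m1, m3, m4, m6}| = 5.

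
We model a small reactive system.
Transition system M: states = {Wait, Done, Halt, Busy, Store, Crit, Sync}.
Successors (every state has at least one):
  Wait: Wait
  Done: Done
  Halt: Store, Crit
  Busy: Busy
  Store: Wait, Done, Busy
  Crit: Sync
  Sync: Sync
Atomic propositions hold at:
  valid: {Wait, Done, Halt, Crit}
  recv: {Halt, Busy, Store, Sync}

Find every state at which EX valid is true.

{Wait, Done, Halt, Store}

Sat(EX valid) = {s : some successor in {Wait, Done, Halt, Crit}} = {Wait, Done, Halt, Store}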